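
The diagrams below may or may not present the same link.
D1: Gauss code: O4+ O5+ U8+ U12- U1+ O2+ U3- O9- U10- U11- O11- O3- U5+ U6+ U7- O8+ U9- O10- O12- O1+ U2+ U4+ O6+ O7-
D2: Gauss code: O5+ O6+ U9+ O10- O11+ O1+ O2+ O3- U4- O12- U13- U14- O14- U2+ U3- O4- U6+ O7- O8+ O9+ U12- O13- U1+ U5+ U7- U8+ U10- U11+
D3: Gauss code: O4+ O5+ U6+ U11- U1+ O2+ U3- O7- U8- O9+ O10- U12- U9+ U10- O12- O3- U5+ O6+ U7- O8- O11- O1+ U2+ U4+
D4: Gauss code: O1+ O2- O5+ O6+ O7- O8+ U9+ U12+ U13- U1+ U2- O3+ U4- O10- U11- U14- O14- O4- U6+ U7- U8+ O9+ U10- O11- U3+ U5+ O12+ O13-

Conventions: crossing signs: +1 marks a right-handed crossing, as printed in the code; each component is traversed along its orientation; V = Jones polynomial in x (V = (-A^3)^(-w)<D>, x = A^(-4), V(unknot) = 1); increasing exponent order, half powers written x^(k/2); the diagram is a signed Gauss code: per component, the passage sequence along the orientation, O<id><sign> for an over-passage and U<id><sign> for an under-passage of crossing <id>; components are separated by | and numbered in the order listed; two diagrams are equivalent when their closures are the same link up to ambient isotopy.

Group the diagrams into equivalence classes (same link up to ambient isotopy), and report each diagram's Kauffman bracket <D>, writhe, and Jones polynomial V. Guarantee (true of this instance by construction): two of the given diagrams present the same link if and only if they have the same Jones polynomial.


equivalence classes: {D1, D2, D3, D4}
D1 (bracket -A^-12 + 2A^-8 - 2A^-4 + 3 - 2A^4 + 2A^8 - A^12; 12 crossings at w = 0): V = -x^-3 + 2x^-2 - 2x^-1 + 3 - 2x + 2x^2 - x^3
D2 (bracket -A^-12 + 2A^-8 - 2A^-4 + 3 - 2A^4 + 2A^8 - A^12; 14 crossings at w = 0): V = -x^-3 + 2x^-2 - 2x^-1 + 3 - 2x + 2x^2 - x^3
V(D3) = -x^-3 + 2x^-2 - 2x^-1 + 3 - 2x + 2x^2 - x^3  (w 0, c 12, <D> = -A^-12 + 2A^-8 - 2A^-4 + 3 - 2A^4 + 2A^8 - A^12)
D4 (bracket -A^-12 + 2A^-8 - 2A^-4 + 3 - 2A^4 + 2A^8 - A^12; 14 crossings at w = 0): V = -x^-3 + 2x^-2 - 2x^-1 + 3 - 2x + 2x^2 - x^3
observation: all 4 diagrams share one V(x), hence one class


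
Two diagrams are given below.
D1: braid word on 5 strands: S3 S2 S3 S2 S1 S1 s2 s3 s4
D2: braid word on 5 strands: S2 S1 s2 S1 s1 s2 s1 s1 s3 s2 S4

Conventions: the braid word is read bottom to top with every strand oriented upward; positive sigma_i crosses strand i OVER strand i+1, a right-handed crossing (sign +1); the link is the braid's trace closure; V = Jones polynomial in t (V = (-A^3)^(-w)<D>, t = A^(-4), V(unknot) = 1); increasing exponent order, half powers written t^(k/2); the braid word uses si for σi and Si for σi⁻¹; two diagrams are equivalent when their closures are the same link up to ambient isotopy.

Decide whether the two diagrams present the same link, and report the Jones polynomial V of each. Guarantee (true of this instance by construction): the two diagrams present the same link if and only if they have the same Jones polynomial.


equivalent: no
V(D1) = -t^(-5/2) - t^(-1/2)  (w -3, c 9, <D> = A^-7 + A)
V(D2) = -t^(1/2) - t^(5/2)  (w +3, c 11, <D> = A^-1 + A^7)
why: 2 classes among 2 diagrams; unequal V(t) rules out equality


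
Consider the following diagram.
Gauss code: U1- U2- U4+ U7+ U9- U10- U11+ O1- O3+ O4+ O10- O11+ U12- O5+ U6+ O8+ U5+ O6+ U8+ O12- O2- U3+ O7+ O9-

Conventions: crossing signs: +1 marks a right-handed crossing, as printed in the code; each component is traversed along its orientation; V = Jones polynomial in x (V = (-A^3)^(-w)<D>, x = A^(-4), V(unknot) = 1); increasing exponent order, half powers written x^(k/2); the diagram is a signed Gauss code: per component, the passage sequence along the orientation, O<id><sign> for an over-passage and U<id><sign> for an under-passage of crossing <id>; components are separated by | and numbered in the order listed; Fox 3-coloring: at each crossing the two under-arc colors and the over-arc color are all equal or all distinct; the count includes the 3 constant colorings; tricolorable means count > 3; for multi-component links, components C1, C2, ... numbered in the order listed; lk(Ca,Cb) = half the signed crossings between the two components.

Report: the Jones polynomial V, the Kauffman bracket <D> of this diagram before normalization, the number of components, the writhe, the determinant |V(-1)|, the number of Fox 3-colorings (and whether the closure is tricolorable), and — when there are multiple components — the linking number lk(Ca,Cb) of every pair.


V(x) = x + x^3 - x^4
bracket: -A^-10 + A^-6 + A^2, w = +2
1 component, writhe +2, over 12 crossings
det 3, colorings 9 of 3^12 — tricolorable
observation: the span of V is 3, forcing >= 3 crossings in any diagram


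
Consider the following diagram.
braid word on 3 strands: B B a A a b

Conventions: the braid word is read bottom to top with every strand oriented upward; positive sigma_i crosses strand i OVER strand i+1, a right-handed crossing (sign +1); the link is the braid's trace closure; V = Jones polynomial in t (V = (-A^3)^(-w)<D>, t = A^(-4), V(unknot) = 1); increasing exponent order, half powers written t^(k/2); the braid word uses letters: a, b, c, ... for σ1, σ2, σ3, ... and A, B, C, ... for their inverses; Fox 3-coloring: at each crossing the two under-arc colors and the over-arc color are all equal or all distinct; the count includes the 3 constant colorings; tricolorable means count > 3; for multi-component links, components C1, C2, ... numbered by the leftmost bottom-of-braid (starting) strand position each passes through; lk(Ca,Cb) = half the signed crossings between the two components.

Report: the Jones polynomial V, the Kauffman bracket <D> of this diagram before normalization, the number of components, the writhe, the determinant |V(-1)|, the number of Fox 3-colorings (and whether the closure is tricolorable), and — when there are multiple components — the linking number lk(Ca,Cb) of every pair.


V(t) = 1
bracket: 1, w = 0
1 component, writhe 0, over 6 crossings
det 1, colorings 3 of 3^6 — not tricolorable
observation: det 1 = |V(-1)|; not divisible by 3, so not tricolorable


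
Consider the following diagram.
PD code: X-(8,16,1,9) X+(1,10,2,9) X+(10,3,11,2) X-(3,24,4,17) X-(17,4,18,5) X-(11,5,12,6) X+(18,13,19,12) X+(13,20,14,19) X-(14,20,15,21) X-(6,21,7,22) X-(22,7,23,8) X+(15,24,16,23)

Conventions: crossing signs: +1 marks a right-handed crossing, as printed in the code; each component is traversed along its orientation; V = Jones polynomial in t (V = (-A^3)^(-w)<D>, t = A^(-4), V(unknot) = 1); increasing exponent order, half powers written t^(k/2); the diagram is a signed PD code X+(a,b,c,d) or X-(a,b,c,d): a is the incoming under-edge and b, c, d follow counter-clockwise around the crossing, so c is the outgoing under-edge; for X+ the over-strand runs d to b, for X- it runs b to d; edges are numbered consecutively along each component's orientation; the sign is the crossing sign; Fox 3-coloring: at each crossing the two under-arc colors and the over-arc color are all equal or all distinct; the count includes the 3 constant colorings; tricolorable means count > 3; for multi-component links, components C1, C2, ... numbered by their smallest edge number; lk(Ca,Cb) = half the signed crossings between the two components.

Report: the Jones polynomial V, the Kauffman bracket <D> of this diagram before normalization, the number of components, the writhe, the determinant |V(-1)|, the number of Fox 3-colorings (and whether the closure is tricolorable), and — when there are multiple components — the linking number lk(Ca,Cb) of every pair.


V(t) = t^-5 - t^-4 + 2t^-3 - t^-2 + 2t^-1 + t
bracket: A^-10 + 2A^-2 - A^2 + 2A^6 - A^10 + A^14, w = -2
3 components, writhe -2, over 12 crossings
lk(C1,C2) = 0
linking number lk(C1,C3) = -2
lk(C2,C3): +1
det 8, colorings 3 of 3^12 — not tricolorable
observation: the 3 component pairs carry total linking -1


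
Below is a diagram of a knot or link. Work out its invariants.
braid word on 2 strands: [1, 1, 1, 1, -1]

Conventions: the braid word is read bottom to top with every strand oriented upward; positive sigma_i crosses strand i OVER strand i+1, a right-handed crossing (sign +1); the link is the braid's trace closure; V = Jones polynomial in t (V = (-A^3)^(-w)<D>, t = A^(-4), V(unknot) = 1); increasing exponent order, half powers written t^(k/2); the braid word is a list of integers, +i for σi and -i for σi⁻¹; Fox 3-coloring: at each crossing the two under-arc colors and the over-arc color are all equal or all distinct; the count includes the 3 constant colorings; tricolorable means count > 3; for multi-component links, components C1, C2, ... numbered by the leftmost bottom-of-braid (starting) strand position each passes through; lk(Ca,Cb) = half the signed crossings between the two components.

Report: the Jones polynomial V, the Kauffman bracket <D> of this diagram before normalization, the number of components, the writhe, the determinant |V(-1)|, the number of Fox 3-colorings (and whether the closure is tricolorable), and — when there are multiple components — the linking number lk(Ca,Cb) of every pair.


V(t) = t + t^3 - t^4
bracket: A^-7 - A^-3 - A^5, w = +3
1 component, writhe +3, over 5 crossings
det 3, colorings 9 of 3^5 — tricolorable
observation: a (2,3) torus form — a single generator 3 times


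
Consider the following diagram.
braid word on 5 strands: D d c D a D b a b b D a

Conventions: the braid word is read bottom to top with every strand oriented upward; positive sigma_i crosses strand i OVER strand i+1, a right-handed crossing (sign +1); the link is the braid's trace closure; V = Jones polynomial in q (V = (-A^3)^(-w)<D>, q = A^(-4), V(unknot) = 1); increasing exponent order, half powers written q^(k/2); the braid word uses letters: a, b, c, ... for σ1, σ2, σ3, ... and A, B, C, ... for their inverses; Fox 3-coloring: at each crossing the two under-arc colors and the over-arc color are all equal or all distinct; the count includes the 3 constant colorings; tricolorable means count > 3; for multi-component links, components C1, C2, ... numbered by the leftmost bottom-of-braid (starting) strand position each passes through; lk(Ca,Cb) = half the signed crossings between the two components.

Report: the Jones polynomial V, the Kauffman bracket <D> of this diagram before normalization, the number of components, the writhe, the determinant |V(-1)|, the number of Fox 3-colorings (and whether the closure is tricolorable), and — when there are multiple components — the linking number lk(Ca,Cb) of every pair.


V = -q^-2 + q^-1 - 1 + 3q - 2q^2 + 3q^3 - 2q^4 + q^5 - q^6
<D> = -A^-12 + A^-8 - 2A^-4 + 3 - 2A^4 + 3A^8 - A^12 + A^16 - A^20 (w = +4)
1 component over 12 crossings, w = +4
9 Fox colorings among 3^12, |V(-1)| = 15: tricolorable
why: V spans 8 powers of q: at least 8 crossings in any diagram


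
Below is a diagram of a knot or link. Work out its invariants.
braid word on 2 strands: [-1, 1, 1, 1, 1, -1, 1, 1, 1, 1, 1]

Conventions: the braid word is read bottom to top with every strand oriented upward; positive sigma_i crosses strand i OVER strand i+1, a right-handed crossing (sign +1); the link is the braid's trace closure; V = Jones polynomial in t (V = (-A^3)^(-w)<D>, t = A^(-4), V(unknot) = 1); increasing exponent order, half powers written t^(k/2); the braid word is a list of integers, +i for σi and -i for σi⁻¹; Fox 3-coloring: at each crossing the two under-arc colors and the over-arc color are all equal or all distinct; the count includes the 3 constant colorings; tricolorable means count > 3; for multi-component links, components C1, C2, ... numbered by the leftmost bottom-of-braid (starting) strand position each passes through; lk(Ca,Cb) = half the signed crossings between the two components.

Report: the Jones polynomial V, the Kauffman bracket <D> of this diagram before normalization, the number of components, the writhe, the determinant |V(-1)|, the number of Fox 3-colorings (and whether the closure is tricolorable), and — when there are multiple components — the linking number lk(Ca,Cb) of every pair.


V(t) = t^3 + t^5 - t^6 + t^7 - t^8 + t^9 - t^10
bracket: A^-19 - A^-15 + A^-11 - A^-7 + A^-3 - A - A^9, w = +7
1 component, writhe +7, over 11 crossings
det 7, colorings 3 of 3^11 — not tricolorable
observation: the span of V is 7, forcing >= 7 crossings in any diagram


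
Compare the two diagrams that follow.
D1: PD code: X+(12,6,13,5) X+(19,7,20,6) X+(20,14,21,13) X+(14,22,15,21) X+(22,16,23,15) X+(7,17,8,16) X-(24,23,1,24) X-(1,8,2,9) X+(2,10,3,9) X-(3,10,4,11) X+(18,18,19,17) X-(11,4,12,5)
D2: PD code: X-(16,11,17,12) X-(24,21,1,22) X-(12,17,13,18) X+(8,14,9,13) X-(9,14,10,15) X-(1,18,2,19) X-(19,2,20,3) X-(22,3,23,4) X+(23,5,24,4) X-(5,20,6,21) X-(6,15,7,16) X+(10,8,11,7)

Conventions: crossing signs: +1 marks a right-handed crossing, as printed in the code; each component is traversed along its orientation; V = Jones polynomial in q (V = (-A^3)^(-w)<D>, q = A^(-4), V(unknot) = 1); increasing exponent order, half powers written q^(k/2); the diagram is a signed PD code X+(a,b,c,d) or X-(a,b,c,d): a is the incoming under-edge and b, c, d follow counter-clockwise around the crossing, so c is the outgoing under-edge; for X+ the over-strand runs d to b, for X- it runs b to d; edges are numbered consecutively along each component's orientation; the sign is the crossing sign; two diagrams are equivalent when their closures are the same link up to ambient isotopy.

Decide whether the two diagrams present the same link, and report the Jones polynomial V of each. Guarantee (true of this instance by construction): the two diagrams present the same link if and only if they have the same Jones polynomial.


same link: no
V(D1) = q - q^2 + 2q^3 - q^4 + q^5 - q^6  [12 crossings, <D> = -A^-12 + A^-8 - A^-4 + 2 - A^4 + A^8, w = +4]
V(D2) = q^-8 - 2q^-7 + q^-6 - 2q^-5 + 2q^-4 + q^-2  [12 crossings, <D> = A^-10 + 2A^-2 - 2A^2 + A^6 - 2A^10 + A^14, w = -6]
insight: comparing 2 Jones polynomials yields 2 groups


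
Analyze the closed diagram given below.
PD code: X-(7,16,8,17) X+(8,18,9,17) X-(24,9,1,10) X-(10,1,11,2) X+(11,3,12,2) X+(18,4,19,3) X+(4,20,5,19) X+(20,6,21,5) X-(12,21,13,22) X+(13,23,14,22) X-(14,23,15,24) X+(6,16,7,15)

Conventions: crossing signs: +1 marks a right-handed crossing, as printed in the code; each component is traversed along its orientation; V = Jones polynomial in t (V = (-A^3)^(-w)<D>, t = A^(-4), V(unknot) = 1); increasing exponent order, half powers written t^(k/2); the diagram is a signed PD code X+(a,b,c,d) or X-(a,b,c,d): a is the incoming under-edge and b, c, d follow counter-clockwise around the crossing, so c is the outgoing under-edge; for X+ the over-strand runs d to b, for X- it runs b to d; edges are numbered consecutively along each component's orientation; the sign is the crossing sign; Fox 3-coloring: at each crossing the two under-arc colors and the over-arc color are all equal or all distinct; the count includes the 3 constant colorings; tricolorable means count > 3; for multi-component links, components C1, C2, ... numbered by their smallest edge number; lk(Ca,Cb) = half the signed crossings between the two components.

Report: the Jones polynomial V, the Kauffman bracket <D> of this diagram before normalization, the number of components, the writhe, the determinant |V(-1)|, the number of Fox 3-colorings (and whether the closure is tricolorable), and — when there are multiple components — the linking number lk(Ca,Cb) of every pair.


V(t) = t^-1 - 1 + 2t - 2t^2 + 2t^3 - 2t^4 + t^5
bracket: A^-14 - 2A^-10 + 2A^-6 - 2A^-2 + 2A^2 - A^6 + A^10, w = +2
1 component, writhe +2, over 12 crossings
det 11, colorings 3 of 3^12 — not tricolorable
observation: V spans 6 powers of t: at least 6 crossings in any diagram


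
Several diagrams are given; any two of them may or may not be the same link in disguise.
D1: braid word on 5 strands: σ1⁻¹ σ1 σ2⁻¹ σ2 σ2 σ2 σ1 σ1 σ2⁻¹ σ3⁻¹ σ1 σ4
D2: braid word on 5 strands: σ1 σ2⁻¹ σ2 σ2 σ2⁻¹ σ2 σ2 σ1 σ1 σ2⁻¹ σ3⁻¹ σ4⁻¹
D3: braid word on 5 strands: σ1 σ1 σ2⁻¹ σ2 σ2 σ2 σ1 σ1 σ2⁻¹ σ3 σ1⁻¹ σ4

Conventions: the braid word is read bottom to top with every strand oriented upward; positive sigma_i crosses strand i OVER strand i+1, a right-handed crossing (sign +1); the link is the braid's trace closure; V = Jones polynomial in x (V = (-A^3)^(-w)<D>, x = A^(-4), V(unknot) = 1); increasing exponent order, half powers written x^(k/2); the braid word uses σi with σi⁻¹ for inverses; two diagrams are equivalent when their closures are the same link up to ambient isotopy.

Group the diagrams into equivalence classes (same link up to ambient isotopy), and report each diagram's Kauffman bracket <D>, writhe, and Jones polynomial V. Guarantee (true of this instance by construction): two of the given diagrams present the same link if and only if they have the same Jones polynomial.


grouping into links: {D1, D2, D3}
V(D1) = x - x^2 + 2x^3 - x^4 + x^5 - x^6  (w +4, c 12, <D> = -A^-12 + A^-8 - A^-4 + 2 - A^4 + A^8)
V(D2) = x - x^2 + 2x^3 - x^4 + x^5 - x^6  [12 crossings, <D> = -A^-18 + A^-14 - A^-10 + 2A^-6 - A^-2 + A^2, w = +2]
D3 (bracket -A^-6 + A^-2 - A^2 + 2A^6 - A^10 + A^14; 12 crossings at w = +6): V = x - x^2 + 2x^3 - x^4 + x^5 - x^6
why: all 3 diagrams share one V(x), hence one class


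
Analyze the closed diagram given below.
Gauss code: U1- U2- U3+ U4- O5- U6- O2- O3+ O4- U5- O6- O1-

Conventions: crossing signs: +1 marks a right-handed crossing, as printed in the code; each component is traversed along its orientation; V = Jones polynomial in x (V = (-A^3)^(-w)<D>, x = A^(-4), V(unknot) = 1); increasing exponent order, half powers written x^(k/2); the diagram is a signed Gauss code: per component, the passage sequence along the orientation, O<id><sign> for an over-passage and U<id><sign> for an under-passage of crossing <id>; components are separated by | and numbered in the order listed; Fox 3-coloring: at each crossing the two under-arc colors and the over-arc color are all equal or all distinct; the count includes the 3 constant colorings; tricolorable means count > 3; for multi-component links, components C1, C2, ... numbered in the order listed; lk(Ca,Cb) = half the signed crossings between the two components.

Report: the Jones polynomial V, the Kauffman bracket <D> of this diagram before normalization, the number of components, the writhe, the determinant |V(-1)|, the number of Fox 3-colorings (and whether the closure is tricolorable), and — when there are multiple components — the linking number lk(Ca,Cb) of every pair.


V = -x^-4 + x^-3 + x^-1
<D> = A^-8 + 1 - A^4 (w = -4)
1 component over 6 crossings, w = -4
9 Fox colorings among 3^6, |V(-1)| = 3: tricolorable
why: det 3 = |V(-1)|; divisible by 3, so tricolorable


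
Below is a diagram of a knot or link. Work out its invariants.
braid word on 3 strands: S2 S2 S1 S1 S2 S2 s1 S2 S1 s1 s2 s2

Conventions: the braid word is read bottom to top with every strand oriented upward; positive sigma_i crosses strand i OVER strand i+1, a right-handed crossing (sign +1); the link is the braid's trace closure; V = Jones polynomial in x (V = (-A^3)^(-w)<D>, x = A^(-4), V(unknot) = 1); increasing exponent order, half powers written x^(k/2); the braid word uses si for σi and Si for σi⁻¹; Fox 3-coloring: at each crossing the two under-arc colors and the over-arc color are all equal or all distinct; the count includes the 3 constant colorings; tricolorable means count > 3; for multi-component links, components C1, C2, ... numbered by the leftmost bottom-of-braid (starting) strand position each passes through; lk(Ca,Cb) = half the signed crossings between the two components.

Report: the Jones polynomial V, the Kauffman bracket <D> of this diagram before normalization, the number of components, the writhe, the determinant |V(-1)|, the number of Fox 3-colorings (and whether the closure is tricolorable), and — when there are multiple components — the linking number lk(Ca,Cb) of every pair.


V = -x^-6 + x^-5 - x^-4 + 2x^-3 - x^-2 + x^-1
<D> = A^-8 - A^-4 + 2 - A^4 + A^8 - A^12 (w = -4)
1 component over 12 crossings, w = -4
3 Fox colorings among 3^12, |V(-1)| = 7: not tricolorable
why: det 7 = |V(-1)|; not divisible by 3, so not tricolorable


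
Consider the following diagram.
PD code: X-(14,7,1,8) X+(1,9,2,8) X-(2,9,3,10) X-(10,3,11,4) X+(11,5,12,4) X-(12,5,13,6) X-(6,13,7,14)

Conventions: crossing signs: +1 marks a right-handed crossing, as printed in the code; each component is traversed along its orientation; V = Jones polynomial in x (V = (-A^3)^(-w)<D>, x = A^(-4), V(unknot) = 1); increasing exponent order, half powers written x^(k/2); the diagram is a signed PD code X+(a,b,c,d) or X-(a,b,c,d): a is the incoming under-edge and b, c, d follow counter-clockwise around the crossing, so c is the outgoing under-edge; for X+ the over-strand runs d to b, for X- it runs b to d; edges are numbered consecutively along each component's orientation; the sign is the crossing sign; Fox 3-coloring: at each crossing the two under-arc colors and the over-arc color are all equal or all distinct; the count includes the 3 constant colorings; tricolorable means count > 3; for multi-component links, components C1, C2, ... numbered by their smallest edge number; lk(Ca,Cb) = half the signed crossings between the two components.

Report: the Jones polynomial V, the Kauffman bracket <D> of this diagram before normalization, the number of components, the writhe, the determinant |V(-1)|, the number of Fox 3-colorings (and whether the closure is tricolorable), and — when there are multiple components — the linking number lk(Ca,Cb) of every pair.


V(x) = -x^-4 + x^-3 + x^-1
bracket: -A^-5 - A^3 + A^7, w = -3
1 component, writhe -3, over 7 crossings
det 3, colorings 9 of 3^7 — tricolorable
observation: the span of V is 3, forcing >= 3 crossings in any diagram


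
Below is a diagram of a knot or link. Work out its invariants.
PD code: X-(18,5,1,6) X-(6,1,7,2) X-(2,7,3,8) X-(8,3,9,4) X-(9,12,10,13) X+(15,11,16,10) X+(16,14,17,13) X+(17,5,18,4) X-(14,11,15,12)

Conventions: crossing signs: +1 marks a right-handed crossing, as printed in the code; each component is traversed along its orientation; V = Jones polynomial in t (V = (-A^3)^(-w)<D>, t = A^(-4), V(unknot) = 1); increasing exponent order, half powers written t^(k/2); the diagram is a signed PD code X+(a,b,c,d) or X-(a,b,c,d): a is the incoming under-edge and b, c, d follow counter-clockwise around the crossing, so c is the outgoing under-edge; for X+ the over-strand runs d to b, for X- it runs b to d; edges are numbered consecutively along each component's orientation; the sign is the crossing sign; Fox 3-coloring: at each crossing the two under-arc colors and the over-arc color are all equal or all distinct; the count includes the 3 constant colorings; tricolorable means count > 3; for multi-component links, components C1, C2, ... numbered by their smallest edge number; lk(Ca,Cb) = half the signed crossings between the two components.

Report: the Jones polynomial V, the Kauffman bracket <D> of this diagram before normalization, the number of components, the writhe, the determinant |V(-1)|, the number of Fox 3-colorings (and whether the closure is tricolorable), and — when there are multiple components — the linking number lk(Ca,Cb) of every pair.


V(t) = -t^-4 + t^-3 + t^-1
bracket: -A^-5 - A^3 + A^7, w = -3
1 component, writhe -3, over 9 crossings
det 3, colorings 9 of 3^9 — tricolorable
observation: the span of V is 3, forcing >= 3 crossings in any diagram


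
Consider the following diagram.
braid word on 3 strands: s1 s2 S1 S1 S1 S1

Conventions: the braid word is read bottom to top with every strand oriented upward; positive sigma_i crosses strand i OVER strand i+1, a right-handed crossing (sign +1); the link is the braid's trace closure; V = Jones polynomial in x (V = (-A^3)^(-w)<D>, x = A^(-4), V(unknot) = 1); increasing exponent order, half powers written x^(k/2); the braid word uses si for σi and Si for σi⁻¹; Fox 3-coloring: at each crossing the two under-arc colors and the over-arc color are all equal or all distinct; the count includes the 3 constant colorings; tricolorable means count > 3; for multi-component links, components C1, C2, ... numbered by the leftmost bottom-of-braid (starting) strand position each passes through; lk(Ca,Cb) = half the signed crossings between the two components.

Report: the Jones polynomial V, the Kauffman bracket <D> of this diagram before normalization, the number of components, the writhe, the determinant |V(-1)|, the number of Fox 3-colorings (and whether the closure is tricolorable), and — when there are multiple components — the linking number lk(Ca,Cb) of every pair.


V(x) = -x^-4 + x^-3 + x^-1
bracket: A^-2 + A^6 - A^10, w = -2
1 component, writhe -2, over 6 crossings
det 3, colorings 9 of 3^6 — tricolorable
observation: det 3 = |V(-1)|; divisible by 3, so tricolorable


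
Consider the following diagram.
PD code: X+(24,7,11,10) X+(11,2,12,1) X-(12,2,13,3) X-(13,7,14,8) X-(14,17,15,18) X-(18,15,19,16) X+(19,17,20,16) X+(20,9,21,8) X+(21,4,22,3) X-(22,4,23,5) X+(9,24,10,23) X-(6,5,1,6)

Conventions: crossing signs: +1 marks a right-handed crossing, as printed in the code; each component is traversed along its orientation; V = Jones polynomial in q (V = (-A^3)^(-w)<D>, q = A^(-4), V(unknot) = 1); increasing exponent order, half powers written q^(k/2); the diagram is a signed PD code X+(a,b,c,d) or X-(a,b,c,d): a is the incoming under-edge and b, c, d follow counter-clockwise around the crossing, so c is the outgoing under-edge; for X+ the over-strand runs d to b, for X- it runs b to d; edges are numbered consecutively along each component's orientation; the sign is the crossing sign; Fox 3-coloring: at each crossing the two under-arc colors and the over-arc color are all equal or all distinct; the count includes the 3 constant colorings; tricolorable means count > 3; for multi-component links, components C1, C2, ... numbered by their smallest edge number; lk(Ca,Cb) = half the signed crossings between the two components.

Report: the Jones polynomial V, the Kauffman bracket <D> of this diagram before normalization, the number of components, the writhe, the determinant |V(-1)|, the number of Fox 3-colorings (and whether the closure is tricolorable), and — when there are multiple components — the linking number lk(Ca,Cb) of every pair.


V = 1 + q + q^2 + q^3
<D> = A^-12 + A^-8 + A^-4 + 1 (w = 0)
3 components over 12 crossings, w = 0
lk(C1,C2): 0
lk(C1,C3) = 0
linking number lk(C2,C3) = +1
9 Fox colorings among 3^12, |V(-1)| = 0: tricolorable
why: the 3 component pairs carry total linking +1


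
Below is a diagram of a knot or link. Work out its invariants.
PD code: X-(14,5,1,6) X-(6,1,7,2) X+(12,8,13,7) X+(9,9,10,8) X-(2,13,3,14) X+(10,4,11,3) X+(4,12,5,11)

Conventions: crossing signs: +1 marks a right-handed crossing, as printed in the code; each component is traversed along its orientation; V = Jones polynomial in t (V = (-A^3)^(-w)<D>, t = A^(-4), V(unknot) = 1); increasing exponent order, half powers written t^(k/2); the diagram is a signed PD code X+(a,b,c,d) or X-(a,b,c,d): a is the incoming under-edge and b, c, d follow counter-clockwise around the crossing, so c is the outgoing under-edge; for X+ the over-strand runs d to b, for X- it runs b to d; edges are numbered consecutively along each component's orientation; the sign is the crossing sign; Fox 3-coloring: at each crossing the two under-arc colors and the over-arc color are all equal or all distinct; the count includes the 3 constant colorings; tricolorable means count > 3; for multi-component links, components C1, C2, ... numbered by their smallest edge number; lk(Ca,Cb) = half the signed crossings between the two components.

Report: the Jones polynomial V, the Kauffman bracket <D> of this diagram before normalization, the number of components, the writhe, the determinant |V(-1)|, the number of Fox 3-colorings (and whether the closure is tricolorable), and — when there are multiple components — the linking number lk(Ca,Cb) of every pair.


Jones polynomial: V(t) = -t^-3 + 2t^-2 - 2t^-1 + 3 - 2t + 2t^2 - t^3
<D> = A^-9 - 2A^-5 + 2A^-1 - 3A^3 + 2A^7 - 2A^11 + A^15; writhe +1
components 1, writhe +1 (7 crossings)
3-colorings: 3 of 3^7, det 13 — not tricolorable
note: w = +1 shifts under R1 moves; the (-A^3)^(-1) factor cancels that in V


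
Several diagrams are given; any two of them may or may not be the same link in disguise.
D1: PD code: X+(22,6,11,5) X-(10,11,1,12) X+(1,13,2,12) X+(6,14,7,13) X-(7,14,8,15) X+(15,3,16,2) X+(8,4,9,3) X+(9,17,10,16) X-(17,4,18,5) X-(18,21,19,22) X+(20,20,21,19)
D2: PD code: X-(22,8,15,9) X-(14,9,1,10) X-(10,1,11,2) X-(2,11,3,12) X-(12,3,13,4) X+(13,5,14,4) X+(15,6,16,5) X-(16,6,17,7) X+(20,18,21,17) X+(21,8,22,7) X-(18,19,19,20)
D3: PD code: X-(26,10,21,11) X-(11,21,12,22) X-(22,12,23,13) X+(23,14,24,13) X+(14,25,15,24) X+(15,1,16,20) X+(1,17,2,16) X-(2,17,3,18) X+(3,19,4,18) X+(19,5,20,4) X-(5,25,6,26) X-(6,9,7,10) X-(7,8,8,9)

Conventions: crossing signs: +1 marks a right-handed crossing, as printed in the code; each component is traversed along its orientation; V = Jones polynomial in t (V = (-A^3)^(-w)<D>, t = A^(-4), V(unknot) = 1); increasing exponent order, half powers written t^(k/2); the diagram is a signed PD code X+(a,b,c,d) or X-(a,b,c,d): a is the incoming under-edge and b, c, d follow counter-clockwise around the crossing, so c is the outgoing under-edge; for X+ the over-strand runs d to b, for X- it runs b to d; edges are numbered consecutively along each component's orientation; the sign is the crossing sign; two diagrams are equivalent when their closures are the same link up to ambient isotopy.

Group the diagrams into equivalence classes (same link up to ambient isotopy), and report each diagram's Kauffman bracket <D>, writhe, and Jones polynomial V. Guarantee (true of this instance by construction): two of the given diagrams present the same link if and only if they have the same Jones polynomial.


grouping into links: {D1} | {D2} | {D3}
V(D1) = -t^(1/2) - t^(5/2)  (w +3, c 11, <D> = A^-1 + A^7)
D2 (bracket A^-7 + A^-3 + A - A^9; 11 crossings at w = -3): V = t^(-9/2) - t^(-5/2) - t^(-3/2) - t^(-1/2)
V(D3) = -t^(-3/2) - 2t^(1/2) + t^(3/2) - t^(5/2) + t^(7/2)  [13 crossings, <D> = -A^-17 + A^-13 - A^-9 + 2A^-5 + A^3, w = -1]
why: 3 values of V(t) split the 3 diagrams


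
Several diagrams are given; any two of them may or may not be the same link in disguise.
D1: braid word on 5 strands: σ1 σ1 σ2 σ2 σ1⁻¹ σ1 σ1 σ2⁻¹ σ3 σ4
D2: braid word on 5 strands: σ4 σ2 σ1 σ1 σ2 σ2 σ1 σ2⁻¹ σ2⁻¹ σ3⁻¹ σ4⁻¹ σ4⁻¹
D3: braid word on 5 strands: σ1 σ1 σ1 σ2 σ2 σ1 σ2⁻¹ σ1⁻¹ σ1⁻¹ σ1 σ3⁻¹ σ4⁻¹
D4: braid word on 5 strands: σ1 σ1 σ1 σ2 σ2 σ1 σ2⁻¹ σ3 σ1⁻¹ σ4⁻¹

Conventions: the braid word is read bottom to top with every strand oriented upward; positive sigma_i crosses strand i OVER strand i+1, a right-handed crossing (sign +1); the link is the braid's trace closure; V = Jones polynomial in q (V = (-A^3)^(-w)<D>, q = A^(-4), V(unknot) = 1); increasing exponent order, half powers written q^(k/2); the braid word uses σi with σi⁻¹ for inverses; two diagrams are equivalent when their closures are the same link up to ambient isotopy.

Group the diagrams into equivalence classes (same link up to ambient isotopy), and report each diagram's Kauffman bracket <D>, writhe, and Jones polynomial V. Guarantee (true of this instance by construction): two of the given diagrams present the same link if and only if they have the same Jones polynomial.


classes: {D1, D2, D3, D4}
V(D1) = q - q^2 + 2q^3 - q^4 + q^5 - q^6  [10 crossings, <D> = -A^-6 + A^-2 - A^2 + 2A^6 - A^10 + A^14, w = +6]
V(D2) = q - q^2 + 2q^3 - q^4 + q^5 - q^6  [12 crossings, <D> = -A^-18 + A^-14 - A^-10 + 2A^-6 - A^-2 + A^2, w = +2]
D3 (bracket -A^-18 + A^-14 - A^-10 + 2A^-6 - A^-2 + A^2; 12 crossings at w = +2): V = q - q^2 + 2q^3 - q^4 + q^5 - q^6
V(D4) = q - q^2 + 2q^3 - q^4 + q^5 - q^6  (w +4, c 10, <D> = -A^-12 + A^-8 - A^-4 + 2 - A^4 + A^8)
note: one V(q) for all 4 diagrams — one class (guaranteed)


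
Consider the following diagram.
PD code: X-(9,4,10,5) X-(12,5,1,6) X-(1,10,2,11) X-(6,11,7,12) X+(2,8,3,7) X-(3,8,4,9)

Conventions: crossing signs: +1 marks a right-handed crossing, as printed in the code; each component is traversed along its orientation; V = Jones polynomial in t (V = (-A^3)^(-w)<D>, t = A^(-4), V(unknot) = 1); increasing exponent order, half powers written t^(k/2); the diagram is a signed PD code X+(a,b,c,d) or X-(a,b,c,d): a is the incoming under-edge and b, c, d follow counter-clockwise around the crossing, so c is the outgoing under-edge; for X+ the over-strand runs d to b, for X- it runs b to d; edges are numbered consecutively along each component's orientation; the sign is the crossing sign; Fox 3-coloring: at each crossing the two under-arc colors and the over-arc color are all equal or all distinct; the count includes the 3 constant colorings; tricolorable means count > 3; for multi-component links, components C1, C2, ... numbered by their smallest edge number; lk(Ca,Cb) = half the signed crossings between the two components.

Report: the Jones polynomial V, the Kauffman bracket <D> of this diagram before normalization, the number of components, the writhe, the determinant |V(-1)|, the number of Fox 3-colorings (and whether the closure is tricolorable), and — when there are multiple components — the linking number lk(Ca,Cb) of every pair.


V(t) = -t^-4 + t^-3 + t^-1
bracket: A^-8 + 1 - A^4, w = -4
1 component, writhe -4, over 6 crossings
det 3, colorings 9 of 3^6 — tricolorable
observation: |V(-1)| = 3: so tricolorable, since 3 divides 3


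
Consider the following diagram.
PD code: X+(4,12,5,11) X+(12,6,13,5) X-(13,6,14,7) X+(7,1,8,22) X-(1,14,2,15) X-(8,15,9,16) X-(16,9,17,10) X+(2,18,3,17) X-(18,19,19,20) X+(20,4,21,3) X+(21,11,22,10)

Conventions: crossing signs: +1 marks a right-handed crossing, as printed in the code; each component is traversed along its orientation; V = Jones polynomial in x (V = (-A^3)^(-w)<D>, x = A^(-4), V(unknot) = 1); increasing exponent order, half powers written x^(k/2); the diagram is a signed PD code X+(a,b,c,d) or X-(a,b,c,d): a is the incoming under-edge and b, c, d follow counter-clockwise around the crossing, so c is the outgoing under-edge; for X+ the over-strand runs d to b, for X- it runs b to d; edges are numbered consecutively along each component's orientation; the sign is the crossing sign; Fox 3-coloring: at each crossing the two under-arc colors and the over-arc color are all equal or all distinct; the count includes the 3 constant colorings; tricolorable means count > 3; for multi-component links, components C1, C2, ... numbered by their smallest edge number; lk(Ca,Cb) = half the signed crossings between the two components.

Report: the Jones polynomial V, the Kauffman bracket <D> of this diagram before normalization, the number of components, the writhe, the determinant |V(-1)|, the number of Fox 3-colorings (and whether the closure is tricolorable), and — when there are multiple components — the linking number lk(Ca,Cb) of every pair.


Jones polynomial: V(x) = x + x^3 - x^4
<D> = A^-13 - A^-9 - A^-1; writhe +1
components 1, writhe +1 (11 crossings)
3-colorings: 9 of 3^11, det 3 — tricolorable
note: |V(-1)| = 3: so tricolorable, since 3 divides 3


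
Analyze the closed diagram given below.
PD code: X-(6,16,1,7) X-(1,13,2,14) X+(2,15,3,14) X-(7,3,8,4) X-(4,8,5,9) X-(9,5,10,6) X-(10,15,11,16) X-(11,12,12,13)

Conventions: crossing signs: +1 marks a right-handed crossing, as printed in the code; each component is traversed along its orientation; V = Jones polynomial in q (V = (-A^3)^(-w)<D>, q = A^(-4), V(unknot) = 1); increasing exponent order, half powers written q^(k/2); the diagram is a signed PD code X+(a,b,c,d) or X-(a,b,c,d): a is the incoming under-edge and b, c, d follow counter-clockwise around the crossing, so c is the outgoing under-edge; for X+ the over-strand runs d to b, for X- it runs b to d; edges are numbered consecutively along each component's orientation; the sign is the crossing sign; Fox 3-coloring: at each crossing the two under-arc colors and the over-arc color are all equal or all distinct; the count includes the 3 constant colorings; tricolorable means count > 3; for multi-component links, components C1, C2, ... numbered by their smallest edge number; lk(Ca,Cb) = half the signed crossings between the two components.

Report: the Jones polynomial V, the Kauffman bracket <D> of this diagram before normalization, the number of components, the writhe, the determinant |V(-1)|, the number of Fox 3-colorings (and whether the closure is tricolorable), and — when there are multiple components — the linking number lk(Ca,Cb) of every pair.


V = -q^(-11/2) + q^(-9/2) - q^(-7/2) - q^(-3/2)
<D> = -A^-12 - A^-4 + 1 - A^4 (w = -6)
2 components over 8 crossings, w = -6
lk(C1,C2): -2
3 Fox colorings among 3^8, |V(-1)| = 4: not tricolorable
why: span 4 respects span(V) <= c + mu - 1 = 9 for this 2-component diagram


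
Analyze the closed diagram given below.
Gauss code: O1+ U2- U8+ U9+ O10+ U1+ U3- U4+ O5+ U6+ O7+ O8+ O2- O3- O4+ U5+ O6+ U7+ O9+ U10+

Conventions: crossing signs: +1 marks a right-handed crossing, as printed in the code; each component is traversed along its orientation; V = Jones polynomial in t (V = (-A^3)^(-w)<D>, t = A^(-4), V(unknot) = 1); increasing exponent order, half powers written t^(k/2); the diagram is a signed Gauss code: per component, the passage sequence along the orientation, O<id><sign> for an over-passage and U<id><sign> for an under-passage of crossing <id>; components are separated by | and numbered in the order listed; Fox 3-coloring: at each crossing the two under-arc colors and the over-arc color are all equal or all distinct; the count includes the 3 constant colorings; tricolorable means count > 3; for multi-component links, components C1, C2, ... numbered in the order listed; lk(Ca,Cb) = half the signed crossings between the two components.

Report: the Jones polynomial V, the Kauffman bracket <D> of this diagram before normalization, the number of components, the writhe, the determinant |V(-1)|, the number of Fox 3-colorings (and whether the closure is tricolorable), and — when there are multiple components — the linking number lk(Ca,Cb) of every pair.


V = t^2 + 2t^4 - 2t^5 + t^6 - 2t^7 + t^8
<D> = A^-14 - 2A^-10 + A^-6 - 2A^-2 + 2A^2 + A^10 (w = +6)
1 component over 10 crossings, w = +6
27 Fox colorings among 3^10, |V(-1)| = 9: tricolorable
why: the span of V is 6, forcing >= 6 crossings in any diagram


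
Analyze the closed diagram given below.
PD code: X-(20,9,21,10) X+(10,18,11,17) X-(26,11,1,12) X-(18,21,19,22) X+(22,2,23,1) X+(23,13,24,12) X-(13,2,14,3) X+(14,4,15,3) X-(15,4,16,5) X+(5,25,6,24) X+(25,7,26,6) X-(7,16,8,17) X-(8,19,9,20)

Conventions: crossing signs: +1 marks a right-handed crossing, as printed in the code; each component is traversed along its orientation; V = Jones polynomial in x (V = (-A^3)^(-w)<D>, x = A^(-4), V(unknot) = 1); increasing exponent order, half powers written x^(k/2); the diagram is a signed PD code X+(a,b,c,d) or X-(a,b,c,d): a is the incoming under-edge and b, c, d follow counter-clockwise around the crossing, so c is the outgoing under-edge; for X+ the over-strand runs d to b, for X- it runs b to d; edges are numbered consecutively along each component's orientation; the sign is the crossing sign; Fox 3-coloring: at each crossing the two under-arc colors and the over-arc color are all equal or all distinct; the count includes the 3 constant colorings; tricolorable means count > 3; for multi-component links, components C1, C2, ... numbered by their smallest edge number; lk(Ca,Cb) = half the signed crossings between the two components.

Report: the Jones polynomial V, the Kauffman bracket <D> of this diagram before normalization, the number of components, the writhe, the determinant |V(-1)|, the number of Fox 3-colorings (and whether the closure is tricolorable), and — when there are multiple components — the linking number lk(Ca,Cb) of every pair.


V(x) = -x^-5 + x^-4 - x^-3 + 2x^-2 - x^-1 + 2 - x
bracket: A^-7 - 2A^-3 + A - 2A^5 + A^9 - A^13 + A^17, w = -1
1 component, writhe -1, over 13 crossings
det 9, colorings 9 of 3^13 — tricolorable
observation: w = -1 shifts under R1 moves; the (-A^3)^(1) factor cancels that in V
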